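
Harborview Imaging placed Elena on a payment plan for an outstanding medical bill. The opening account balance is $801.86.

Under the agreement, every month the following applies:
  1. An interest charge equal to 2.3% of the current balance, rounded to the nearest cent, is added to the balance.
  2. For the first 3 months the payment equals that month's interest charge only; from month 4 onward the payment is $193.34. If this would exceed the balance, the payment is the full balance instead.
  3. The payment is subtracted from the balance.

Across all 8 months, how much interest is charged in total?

# | Opening | Interest | Payment | End bal
1 | $801.86 | $18.44 | $18.44 | $801.86
2 | $801.86 | $18.44 | $18.44 | $801.86
3 | $801.86 | $18.44 | $18.44 | $801.86
4 | $801.86 | $18.44 | $193.34 | $626.96
5 | $626.96 | $14.42 | $193.34 | $448.04
6 | $448.04 | $10.30 | $193.34 | $265.00
7 | $265.00 | $6.10 | $193.34 | $77.76
8 | $77.76 | $1.79 | $79.55 | $0.00
Total interest: $18.44 + $18.44 + $18.44 + $18.44 + $14.42 + $10.30 + $6.10 + $1.79 = $106.37

$106.37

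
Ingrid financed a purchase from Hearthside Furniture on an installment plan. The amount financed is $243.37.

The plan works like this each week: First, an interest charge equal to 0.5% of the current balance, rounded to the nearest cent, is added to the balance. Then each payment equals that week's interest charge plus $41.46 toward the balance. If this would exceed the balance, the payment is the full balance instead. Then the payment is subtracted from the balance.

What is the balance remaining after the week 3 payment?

$118.99

Week 1: opening $243.37; interest $1.22 → $244.59; payment $42.68; balance $201.91
Week 2: opening $201.91; interest $1.01 → $202.92; payment $42.47; balance $160.45
Week 3: opening $160.45; interest $0.80 → $161.25; payment $42.26; balance $118.99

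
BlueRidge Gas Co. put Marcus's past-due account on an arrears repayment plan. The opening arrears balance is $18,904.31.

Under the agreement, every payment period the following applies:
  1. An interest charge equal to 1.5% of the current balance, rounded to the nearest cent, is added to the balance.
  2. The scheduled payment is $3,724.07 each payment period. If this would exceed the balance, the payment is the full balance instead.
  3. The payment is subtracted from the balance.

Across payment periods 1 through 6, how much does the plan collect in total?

$19,815.93

Payment period 1: opening $18,904.31; interest $283.56 → $19,187.87; payment $3,724.07; balance $15,463.80
Payment period 2: opening $15,463.80; interest $231.96 → $15,695.76; payment $3,724.07; balance $11,971.69
Payment period 3: opening $11,971.69; interest $179.58 → $12,151.27; payment $3,724.07; balance $8,427.20
Payment period 4: opening $8,427.20; interest $126.41 → $8,553.61; payment $3,724.07; balance $4,829.54
Payment period 5: opening $4,829.54; interest $72.44 → $4,901.98; payment $3,724.07; balance $1,177.91
Payment period 6: opening $1,177.91; interest $17.67 → $1,195.58; payment $1,195.58; balance $0.00
Total paid: $19,815.93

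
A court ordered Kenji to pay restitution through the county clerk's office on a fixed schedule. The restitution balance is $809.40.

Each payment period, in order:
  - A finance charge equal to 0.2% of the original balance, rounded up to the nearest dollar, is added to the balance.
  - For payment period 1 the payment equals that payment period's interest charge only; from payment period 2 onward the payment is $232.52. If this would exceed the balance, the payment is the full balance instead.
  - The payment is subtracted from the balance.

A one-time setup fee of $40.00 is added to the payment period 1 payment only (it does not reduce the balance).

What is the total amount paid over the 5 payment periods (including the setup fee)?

$859.40

Payment period 1: $809.40 +$2.00 interest = $811.40; pay $2.00 (+ $40.00 fee) → $809.40
Payment period 2: $809.40 +$2.00 interest = $811.40; pay $232.52 → $578.88
Payment period 3: $578.88 +$2.00 interest = $580.88; pay $232.52 → $348.36
Payment period 4: $348.36 +$2.00 interest = $350.36; pay $232.52 → $117.84
Payment period 5: $117.84 +$2.00 interest = $119.84; pay $119.84 → $0.00
Total paid: $859.40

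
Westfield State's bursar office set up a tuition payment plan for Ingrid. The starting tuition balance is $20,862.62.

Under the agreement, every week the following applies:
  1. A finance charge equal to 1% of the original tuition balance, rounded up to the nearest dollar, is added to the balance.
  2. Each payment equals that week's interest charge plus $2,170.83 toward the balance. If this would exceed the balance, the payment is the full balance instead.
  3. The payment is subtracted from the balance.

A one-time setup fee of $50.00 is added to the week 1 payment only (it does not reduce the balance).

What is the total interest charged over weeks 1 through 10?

$2,090.00

Week 1: opening $20,862.62; interest $209.00 → $21,071.62; payment $2,379.83 (+ $50.00 fee); balance $18,691.79
Week 2: opening $18,691.79; interest $209.00 → $18,900.79; payment $2,379.83; balance $16,520.96
Week 3: opening $16,520.96; interest $209.00 → $16,729.96; payment $2,379.83; balance $14,350.13
Week 4: opening $14,350.13; interest $209.00 → $14,559.13; payment $2,379.83; balance $12,179.30
Week 5: opening $12,179.30; interest $209.00 → $12,388.30; payment $2,379.83; balance $10,008.47
Week 6: opening $10,008.47; interest $209.00 → $10,217.47; payment $2,379.83; balance $7,837.64
Week 7: opening $7,837.64; interest $209.00 → $8,046.64; payment $2,379.83; balance $5,666.81
Week 8: opening $5,666.81; interest $209.00 → $5,875.81; payment $2,379.83; balance $3,495.98
Week 9: opening $3,495.98; interest $209.00 → $3,704.98; payment $2,379.83; balance $1,325.15
Week 10: opening $1,325.15; interest $209.00 → $1,534.15; payment $1,534.15; balance $0.00
Total interest: $209.00 + $209.00 + $209.00 + $209.00 + $209.00 + $209.00 + $209.00 + $209.00 + $209.00 + $209.00 = $2,090.00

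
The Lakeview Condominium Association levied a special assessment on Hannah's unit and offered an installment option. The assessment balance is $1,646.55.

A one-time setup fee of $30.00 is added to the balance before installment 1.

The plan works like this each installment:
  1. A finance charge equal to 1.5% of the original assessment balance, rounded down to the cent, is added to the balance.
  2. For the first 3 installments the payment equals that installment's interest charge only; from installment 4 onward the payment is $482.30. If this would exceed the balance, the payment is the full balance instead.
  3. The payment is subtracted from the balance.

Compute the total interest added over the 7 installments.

Installment 1: $1,676.55 +$24.69 interest = $1,701.24; pay $24.69 → $1,676.55
Installment 2: $1,676.55 +$24.69 interest = $1,701.24; pay $24.69 → $1,676.55
Installment 3: $1,676.55 +$24.69 interest = $1,701.24; pay $24.69 → $1,676.55
Installment 4: $1,676.55 +$24.69 interest = $1,701.24; pay $482.30 → $1,218.94
Installment 5: $1,218.94 +$24.69 interest = $1,243.63; pay $482.30 → $761.33
Installment 6: $761.33 +$24.69 interest = $786.02; pay $482.30 → $303.72
Installment 7: $303.72 +$24.69 interest = $328.41; pay $328.41 → $0.00
Total interest: $24.69 + $24.69 + $24.69 + $24.69 + $24.69 + $24.69 + $24.69 = $172.83

$172.83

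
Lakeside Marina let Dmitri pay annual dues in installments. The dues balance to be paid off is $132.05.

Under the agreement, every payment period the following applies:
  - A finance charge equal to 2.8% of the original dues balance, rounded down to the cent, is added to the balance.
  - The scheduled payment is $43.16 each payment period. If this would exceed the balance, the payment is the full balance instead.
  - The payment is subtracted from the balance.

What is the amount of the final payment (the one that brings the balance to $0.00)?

# | Opening | Interest | Payment | End bal
1 | $132.05 | $3.69 | $43.16 | $92.58
2 | $92.58 | $3.69 | $43.16 | $53.11
3 | $53.11 | $3.69 | $43.16 | $13.64
4 | $13.64 | $3.69 | $17.33 | $0.00

$17.33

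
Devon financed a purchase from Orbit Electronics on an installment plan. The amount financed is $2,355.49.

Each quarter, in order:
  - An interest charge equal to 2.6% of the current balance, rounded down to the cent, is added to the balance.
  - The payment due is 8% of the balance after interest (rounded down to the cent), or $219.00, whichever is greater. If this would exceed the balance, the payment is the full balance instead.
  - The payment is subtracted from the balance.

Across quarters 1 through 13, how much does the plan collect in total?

$2,799.07

# | Opening | Interest | Payment | End bal
1 | $2,355.49 | $61.24 | $219.00 | $2,197.73
2 | $2,197.73 | $57.14 | $219.00 | $2,035.87
3 | $2,035.87 | $52.93 | $219.00 | $1,869.80
4 | $1,869.80 | $48.61 | $219.00 | $1,699.41
5 | $1,699.41 | $44.18 | $219.00 | $1,524.59
6 | $1,524.59 | $39.63 | $219.00 | $1,345.22
7 | $1,345.22 | $34.97 | $219.00 | $1,161.19
8 | $1,161.19 | $30.19 | $219.00 | $972.38
9 | $972.38 | $25.28 | $219.00 | $778.66
10 | $778.66 | $20.24 | $219.00 | $579.90
11 | $579.90 | $15.07 | $219.00 | $375.97
12 | $375.97 | $9.77 | $219.00 | $166.74
13 | $166.74 | $4.33 | $171.07 | $0.00
Total paid: $2,799.07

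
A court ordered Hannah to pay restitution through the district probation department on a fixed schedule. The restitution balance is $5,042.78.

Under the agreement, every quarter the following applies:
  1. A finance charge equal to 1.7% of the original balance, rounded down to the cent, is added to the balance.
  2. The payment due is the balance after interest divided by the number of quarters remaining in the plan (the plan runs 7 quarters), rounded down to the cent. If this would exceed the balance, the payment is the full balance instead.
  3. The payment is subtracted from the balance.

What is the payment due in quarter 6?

$856.94

# | Opening | Interest | Payment | End bal
1 | $5,042.78 | $85.72 | $732.64 | $4,395.86
2 | $4,395.86 | $85.72 | $746.93 | $3,734.65
3 | $3,734.65 | $85.72 | $764.07 | $3,056.30
4 | $3,056.30 | $85.72 | $785.50 | $2,356.52
5 | $2,356.52 | $85.72 | $814.08 | $1,628.16
6 | $1,628.16 | $85.72 | $856.94 | $856.94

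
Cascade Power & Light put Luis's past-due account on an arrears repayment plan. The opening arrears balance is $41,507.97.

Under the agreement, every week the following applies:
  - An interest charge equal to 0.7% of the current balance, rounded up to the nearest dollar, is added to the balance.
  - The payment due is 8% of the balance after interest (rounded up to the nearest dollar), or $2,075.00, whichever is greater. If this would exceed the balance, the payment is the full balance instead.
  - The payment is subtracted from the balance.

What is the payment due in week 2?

# | Opening | Interest | Payment | End bal
1 | $41,507.97 | $291.00 | $3,344.00 | $38,454.97
2 | $38,454.97 | $270.00 | $3,098.00 | $35,626.97

$3,098.00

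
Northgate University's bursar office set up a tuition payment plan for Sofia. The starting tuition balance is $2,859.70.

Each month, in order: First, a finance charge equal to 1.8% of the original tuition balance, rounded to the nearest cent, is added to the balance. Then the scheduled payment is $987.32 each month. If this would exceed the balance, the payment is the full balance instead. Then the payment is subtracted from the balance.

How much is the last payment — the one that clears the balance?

$103.62

Month 1: $2,859.70 +$51.47 interest = $2,911.17; pay $987.32 → $1,923.85
Month 2: $1,923.85 +$51.47 interest = $1,975.32; pay $987.32 → $988.00
Month 3: $988.00 +$51.47 interest = $1,039.47; pay $987.32 → $52.15
Month 4: $52.15 +$51.47 interest = $103.62; pay $103.62 → $0.00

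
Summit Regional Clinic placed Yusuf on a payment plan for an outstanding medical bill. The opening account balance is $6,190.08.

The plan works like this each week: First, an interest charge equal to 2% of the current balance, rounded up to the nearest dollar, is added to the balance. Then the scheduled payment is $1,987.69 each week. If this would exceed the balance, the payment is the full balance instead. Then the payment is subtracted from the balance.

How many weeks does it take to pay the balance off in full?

# | Opening | Interest | Payment | End bal
1 | $6,190.08 | $124.00 | $1,987.69 | $4,326.39
2 | $4,326.39 | $87.00 | $1,987.69 | $2,425.70
3 | $2,425.70 | $49.00 | $1,987.69 | $487.01
4 | $487.01 | $10.00 | $497.01 | $0.00
Balance reaches $0.00 in week 4.

4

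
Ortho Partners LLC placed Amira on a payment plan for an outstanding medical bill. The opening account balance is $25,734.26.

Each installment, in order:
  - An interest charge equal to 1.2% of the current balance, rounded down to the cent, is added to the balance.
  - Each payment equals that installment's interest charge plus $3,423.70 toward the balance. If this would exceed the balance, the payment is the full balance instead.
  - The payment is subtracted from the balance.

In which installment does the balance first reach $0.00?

8

# | Opening | Interest | Payment | End bal
1 | $25,734.26 | $308.81 | $3,732.51 | $22,310.56
2 | $22,310.56 | $267.72 | $3,691.42 | $18,886.86
3 | $18,886.86 | $226.64 | $3,650.34 | $15,463.16
4 | $15,463.16 | $185.55 | $3,609.25 | $12,039.46
5 | $12,039.46 | $144.47 | $3,568.17 | $8,615.76
6 | $8,615.76 | $103.38 | $3,527.08 | $5,192.06
7 | $5,192.06 | $62.30 | $3,486.00 | $1,768.36
8 | $1,768.36 | $21.22 | $1,789.58 | $0.00
Balance reaches $0.00 in installment 8.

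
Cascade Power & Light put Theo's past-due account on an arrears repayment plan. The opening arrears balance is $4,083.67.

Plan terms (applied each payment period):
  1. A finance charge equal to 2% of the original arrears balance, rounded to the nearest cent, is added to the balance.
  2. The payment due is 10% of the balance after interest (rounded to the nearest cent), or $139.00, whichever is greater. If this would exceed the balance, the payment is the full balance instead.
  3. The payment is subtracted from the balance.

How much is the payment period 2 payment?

Payment period 1: $4,083.67 +$81.67 interest = $4,165.34; pay $416.53 → $3,748.81
Payment period 2: $3,748.81 +$81.67 interest = $3,830.48; pay $383.05 → $3,447.43

$383.05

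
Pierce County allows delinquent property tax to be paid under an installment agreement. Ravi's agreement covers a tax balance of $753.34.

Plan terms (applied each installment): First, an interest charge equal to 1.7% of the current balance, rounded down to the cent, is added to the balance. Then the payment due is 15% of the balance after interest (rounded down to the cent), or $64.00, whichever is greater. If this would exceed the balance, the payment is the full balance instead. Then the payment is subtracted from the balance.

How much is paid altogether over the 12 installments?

$824.19

# | Opening | Interest | Payment | End bal
1 | $753.34 | $12.80 | $114.92 | $651.22
2 | $651.22 | $11.07 | $99.34 | $562.95
3 | $562.95 | $9.57 | $85.87 | $486.65
4 | $486.65 | $8.27 | $74.23 | $420.69
5 | $420.69 | $7.15 | $64.17 | $363.67
6 | $363.67 | $6.18 | $64.00 | $305.85
7 | $305.85 | $5.19 | $64.00 | $247.04
8 | $247.04 | $4.19 | $64.00 | $187.23
9 | $187.23 | $3.18 | $64.00 | $126.41
10 | $126.41 | $2.14 | $64.00 | $64.55
11 | $64.55 | $1.09 | $64.00 | $1.64
12 | $1.64 | $0.02 | $1.66 | $0.00
Total paid: $824.19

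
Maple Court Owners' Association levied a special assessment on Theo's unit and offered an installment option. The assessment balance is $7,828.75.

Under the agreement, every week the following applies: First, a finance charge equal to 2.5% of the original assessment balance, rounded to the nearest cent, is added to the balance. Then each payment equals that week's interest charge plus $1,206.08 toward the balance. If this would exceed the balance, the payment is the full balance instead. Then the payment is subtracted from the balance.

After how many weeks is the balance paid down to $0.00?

Week 1: $7,828.75 +$195.72 interest = $8,024.47; pay $1,401.80 → $6,622.67
Week 2: $6,622.67 +$195.72 interest = $6,818.39; pay $1,401.80 → $5,416.59
Week 3: $5,416.59 +$195.72 interest = $5,612.31; pay $1,401.80 → $4,210.51
Week 4: $4,210.51 +$195.72 interest = $4,406.23; pay $1,401.80 → $3,004.43
Week 5: $3,004.43 +$195.72 interest = $3,200.15; pay $1,401.80 → $1,798.35
Week 6: $1,798.35 +$195.72 interest = $1,994.07; pay $1,401.80 → $592.27
Week 7: $592.27 +$195.72 interest = $787.99; pay $787.99 → $0.00
Balance reaches $0.00 in week 7.

7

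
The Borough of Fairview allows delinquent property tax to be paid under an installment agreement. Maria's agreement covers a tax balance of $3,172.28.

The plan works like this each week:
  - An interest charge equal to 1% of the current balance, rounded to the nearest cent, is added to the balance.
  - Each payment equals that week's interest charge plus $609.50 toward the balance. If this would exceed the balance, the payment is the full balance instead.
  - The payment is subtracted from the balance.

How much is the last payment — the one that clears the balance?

# | Opening | Interest | Payment | End bal
1 | $3,172.28 | $31.72 | $641.22 | $2,562.78
2 | $2,562.78 | $25.63 | $635.13 | $1,953.28
3 | $1,953.28 | $19.53 | $629.03 | $1,343.78
4 | $1,343.78 | $13.44 | $622.94 | $734.28
5 | $734.28 | $7.34 | $616.84 | $124.78
6 | $124.78 | $1.25 | $126.03 | $0.00

$126.03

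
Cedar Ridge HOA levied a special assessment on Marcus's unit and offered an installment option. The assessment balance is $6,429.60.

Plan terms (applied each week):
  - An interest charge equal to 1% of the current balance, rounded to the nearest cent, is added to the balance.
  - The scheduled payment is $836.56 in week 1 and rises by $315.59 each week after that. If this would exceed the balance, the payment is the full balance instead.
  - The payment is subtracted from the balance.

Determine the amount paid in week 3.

# | Opening | Interest | Payment | End bal
1 | $6,429.60 | $64.30 | $836.56 | $5,657.34
2 | $5,657.34 | $56.57 | $1,152.15 | $4,561.76
3 | $4,561.76 | $45.62 | $1,467.74 | $3,139.64

$1,467.74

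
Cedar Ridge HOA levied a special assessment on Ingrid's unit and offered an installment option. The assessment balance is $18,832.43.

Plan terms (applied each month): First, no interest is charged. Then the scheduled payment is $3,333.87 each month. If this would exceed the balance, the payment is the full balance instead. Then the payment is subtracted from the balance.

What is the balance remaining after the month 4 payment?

Month 1: opening $18,832.43; payment $3,333.87; balance $15,498.56
Month 2: opening $15,498.56; payment $3,333.87; balance $12,164.69
Month 3: opening $12,164.69; payment $3,333.87; balance $8,830.82
Month 4: opening $8,830.82; payment $3,333.87; balance $5,496.95

$5,496.95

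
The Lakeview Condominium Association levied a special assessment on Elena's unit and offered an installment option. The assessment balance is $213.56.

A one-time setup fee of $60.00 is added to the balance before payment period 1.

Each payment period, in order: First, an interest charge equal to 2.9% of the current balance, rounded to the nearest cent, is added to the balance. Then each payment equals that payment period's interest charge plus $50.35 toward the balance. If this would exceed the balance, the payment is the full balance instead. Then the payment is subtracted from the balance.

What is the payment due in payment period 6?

$22.44

# | Opening | Interest | Payment | End bal
1 | $273.56 | $7.93 | $58.28 | $223.21
2 | $223.21 | $6.47 | $56.82 | $172.86
3 | $172.86 | $5.01 | $55.36 | $122.51
4 | $122.51 | $3.55 | $53.90 | $72.16
5 | $72.16 | $2.09 | $52.44 | $21.81
6 | $21.81 | $0.63 | $22.44 | $0.00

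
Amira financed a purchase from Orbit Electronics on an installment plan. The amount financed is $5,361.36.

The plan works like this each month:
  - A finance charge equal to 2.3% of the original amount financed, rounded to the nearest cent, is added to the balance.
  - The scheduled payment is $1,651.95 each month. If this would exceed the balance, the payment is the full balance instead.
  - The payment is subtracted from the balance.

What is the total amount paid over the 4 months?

Month 1: $5,361.36 +$123.31 interest = $5,484.67; pay $1,651.95 → $3,832.72
Month 2: $3,832.72 +$123.31 interest = $3,956.03; pay $1,651.95 → $2,304.08
Month 3: $2,304.08 +$123.31 interest = $2,427.39; pay $1,651.95 → $775.44
Month 4: $775.44 +$123.31 interest = $898.75; pay $898.75 → $0.00
Total paid: $5,854.60

$5,854.60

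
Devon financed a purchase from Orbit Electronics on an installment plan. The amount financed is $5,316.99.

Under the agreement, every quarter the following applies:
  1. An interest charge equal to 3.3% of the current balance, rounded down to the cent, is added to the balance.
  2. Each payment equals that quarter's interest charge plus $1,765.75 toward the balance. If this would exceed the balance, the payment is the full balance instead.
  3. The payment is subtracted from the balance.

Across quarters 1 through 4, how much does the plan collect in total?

Quarter 1: $5,316.99 +$175.46 interest = $5,492.45; pay $1,941.21 → $3,551.24
Quarter 2: $3,551.24 +$117.19 interest = $3,668.43; pay $1,882.94 → $1,785.49
Quarter 3: $1,785.49 +$58.92 interest = $1,844.41; pay $1,824.67 → $19.74
Quarter 4: $19.74 +$0.65 interest = $20.39; pay $20.39 → $0.00
Total paid: $5,669.21

$5,669.21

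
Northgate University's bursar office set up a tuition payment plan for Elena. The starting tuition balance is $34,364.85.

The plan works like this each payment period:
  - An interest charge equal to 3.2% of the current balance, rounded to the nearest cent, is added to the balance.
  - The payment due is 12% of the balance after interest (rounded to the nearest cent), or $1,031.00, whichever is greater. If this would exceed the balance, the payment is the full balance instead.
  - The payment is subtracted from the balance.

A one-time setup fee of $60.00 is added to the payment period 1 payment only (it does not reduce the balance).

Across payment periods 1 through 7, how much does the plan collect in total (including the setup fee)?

$22,789.52

# | Opening | Interest | Payment | Fee | End bal
1 | $34,364.85 | $1,099.68 | $4,255.74 | $60.00 | $31,208.79
2 | $31,208.79 | $998.68 | $3,864.90 | — | $28,342.57
3 | $28,342.57 | $906.96 | $3,509.94 | — | $25,739.59
4 | $25,739.59 | $823.67 | $3,187.59 | — | $23,375.67
5 | $23,375.67 | $748.02 | $2,894.84 | — | $21,228.85
6 | $21,228.85 | $679.32 | $2,628.98 | — | $19,279.19
7 | $19,279.19 | $616.93 | $2,387.53 | — | $17,508.59
Total paid: $22,789.52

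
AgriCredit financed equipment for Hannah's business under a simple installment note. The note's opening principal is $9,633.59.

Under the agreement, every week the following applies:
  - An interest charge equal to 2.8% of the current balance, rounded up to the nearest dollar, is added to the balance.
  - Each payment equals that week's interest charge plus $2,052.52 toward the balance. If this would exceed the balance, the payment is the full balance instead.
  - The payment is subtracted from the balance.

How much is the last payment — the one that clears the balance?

Week 1: opening $9,633.59; interest $270.00 → $9,903.59; payment $2,322.52; balance $7,581.07
Week 2: opening $7,581.07; interest $213.00 → $7,794.07; payment $2,265.52; balance $5,528.55
Week 3: opening $5,528.55; interest $155.00 → $5,683.55; payment $2,207.52; balance $3,476.03
Week 4: opening $3,476.03; interest $98.00 → $3,574.03; payment $2,150.52; balance $1,423.51
Week 5: opening $1,423.51; interest $40.00 → $1,463.51; payment $1,463.51; balance $0.00

$1,463.51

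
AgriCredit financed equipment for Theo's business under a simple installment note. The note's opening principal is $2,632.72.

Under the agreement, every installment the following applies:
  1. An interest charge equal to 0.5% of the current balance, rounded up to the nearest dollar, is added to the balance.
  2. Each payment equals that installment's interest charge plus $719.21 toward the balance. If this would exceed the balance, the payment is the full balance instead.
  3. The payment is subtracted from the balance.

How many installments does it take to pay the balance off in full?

4

Installment 1: $2,632.72 +$14.00 interest = $2,646.72; pay $733.21 → $1,913.51
Installment 2: $1,913.51 +$10.00 interest = $1,923.51; pay $729.21 → $1,194.30
Installment 3: $1,194.30 +$6.00 interest = $1,200.30; pay $725.21 → $475.09
Installment 4: $475.09 +$3.00 interest = $478.09; pay $478.09 → $0.00
Balance reaches $0.00 in installment 4.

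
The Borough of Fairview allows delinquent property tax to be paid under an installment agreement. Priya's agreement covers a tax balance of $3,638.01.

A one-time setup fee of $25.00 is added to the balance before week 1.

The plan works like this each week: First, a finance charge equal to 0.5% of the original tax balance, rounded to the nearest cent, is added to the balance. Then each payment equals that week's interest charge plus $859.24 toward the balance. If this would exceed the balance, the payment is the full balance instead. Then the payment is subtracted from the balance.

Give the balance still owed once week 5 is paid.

$0.00

Week 1: opening $3,663.01; interest $18.19 → $3,681.20; payment $877.43; balance $2,803.77
Week 2: opening $2,803.77; interest $18.19 → $2,821.96; payment $877.43; balance $1,944.53
Week 3: opening $1,944.53; interest $18.19 → $1,962.72; payment $877.43; balance $1,085.29
Week 4: opening $1,085.29; interest $18.19 → $1,103.48; payment $877.43; balance $226.05
Week 5: opening $226.05; interest $18.19 → $244.24; payment $244.24; balance $0.00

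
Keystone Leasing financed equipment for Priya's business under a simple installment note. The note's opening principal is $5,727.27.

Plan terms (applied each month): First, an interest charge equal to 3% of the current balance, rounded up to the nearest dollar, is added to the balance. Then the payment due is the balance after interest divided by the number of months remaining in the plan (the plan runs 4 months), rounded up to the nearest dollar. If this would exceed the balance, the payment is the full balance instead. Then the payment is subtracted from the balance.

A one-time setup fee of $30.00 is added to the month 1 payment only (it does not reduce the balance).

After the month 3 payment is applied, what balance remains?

$1,564.27

Month 1: opening $5,727.27; interest $172.00 → $5,899.27; payment $1,475.00 (+ $30.00 fee); balance $4,424.27
Month 2: opening $4,424.27; interest $133.00 → $4,557.27; payment $1,520.00; balance $3,037.27
Month 3: opening $3,037.27; interest $92.00 → $3,129.27; payment $1,565.00; balance $1,564.27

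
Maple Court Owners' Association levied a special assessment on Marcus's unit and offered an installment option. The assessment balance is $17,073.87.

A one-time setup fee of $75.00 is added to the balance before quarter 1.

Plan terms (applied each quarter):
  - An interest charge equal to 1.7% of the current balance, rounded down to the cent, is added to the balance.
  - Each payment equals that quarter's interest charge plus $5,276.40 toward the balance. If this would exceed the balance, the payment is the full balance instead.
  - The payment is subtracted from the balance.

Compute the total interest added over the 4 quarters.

$627.92

Quarter 1: opening $17,148.87; interest $291.53 → $17,440.40; payment $5,567.93; balance $11,872.47
Quarter 2: opening $11,872.47; interest $201.83 → $12,074.30; payment $5,478.23; balance $6,596.07
Quarter 3: opening $6,596.07; interest $112.13 → $6,708.20; payment $5,388.53; balance $1,319.67
Quarter 4: opening $1,319.67; interest $22.43 → $1,342.10; payment $1,342.10; balance $0.00
Total interest: $291.53 + $201.83 + $112.13 + $22.43 = $627.92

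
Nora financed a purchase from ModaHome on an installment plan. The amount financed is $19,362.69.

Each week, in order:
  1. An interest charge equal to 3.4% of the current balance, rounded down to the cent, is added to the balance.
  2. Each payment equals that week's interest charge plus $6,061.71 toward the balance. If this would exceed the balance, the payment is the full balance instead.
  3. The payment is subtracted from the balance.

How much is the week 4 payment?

$1,217.59

# | Opening | Interest | Payment | End bal
1 | $19,362.69 | $658.33 | $6,720.04 | $13,300.98
2 | $13,300.98 | $452.23 | $6,513.94 | $7,239.27
3 | $7,239.27 | $246.13 | $6,307.84 | $1,177.56
4 | $1,177.56 | $40.03 | $1,217.59 | $0.00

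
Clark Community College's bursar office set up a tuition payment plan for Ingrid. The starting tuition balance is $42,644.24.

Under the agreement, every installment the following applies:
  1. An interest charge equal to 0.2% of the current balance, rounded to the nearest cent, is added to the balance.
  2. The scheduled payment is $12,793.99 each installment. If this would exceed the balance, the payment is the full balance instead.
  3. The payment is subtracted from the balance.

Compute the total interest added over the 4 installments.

$188.44

Installment 1: opening $42,644.24; interest $85.29 → $42,729.53; payment $12,793.99; balance $29,935.54
Installment 2: opening $29,935.54; interest $59.87 → $29,995.41; payment $12,793.99; balance $17,201.42
Installment 3: opening $17,201.42; interest $34.40 → $17,235.82; payment $12,793.99; balance $4,441.83
Installment 4: opening $4,441.83; interest $8.88 → $4,450.71; payment $4,450.71; balance $0.00
Total interest: $85.29 + $59.87 + $34.40 + $8.88 = $188.44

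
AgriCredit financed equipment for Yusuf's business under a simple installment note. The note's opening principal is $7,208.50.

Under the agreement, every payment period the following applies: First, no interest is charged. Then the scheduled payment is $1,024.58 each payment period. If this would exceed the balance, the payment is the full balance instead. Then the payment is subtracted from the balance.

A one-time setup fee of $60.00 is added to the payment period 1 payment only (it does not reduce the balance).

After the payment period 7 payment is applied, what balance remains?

# | Opening | Payment | Fee | End bal
1 | $7,208.50 | $1,024.58 | $60.00 | $6,183.92
2 | $6,183.92 | $1,024.58 | — | $5,159.34
3 | $5,159.34 | $1,024.58 | — | $4,134.76
4 | $4,134.76 | $1,024.58 | — | $3,110.18
5 | $3,110.18 | $1,024.58 | — | $2,085.60
6 | $2,085.60 | $1,024.58 | — | $1,061.02
7 | $1,061.02 | $1,024.58 | — | $36.44

$36.44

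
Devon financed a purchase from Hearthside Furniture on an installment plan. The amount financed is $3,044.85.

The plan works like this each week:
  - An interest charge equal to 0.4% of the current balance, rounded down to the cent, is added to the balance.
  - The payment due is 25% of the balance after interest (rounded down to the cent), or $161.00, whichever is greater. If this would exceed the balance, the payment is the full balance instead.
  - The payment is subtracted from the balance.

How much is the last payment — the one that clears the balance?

Week 1: opening $3,044.85; interest $12.17 → $3,057.02; payment $764.25; balance $2,292.77
Week 2: opening $2,292.77; interest $9.17 → $2,301.94; payment $575.48; balance $1,726.46
Week 3: opening $1,726.46; interest $6.90 → $1,733.36; payment $433.34; balance $1,300.02
Week 4: opening $1,300.02; interest $5.20 → $1,305.22; payment $326.30; balance $978.92
Week 5: opening $978.92; interest $3.91 → $982.83; payment $245.70; balance $737.13
Week 6: opening $737.13; interest $2.94 → $740.07; payment $185.01; balance $555.06
Week 7: opening $555.06; interest $2.22 → $557.28; payment $161.00; balance $396.28
Week 8: opening $396.28; interest $1.58 → $397.86; payment $161.00; balance $236.86
Week 9: opening $236.86; interest $0.94 → $237.80; payment $161.00; balance $76.80
Week 10: opening $76.80; interest $0.30 → $77.10; payment $77.10; balance $0.00

$77.10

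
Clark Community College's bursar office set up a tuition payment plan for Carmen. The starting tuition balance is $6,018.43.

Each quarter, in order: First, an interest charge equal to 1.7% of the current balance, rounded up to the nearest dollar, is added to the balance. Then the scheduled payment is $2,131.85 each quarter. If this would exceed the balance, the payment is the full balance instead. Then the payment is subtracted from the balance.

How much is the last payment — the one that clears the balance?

Quarter 1: opening $6,018.43; interest $103.00 → $6,121.43; payment $2,131.85; balance $3,989.58
Quarter 2: opening $3,989.58; interest $68.00 → $4,057.58; payment $2,131.85; balance $1,925.73
Quarter 3: opening $1,925.73; interest $33.00 → $1,958.73; payment $1,958.73; balance $0.00

$1,958.73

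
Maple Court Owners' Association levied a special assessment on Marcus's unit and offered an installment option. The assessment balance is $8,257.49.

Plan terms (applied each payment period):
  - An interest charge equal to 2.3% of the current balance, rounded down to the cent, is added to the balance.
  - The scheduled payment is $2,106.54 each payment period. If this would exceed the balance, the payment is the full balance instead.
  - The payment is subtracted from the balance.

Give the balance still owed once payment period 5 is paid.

$0.00

Payment period 1: opening $8,257.49; interest $189.92 → $8,447.41; payment $2,106.54; balance $6,340.87
Payment period 2: opening $6,340.87; interest $145.84 → $6,486.71; payment $2,106.54; balance $4,380.17
Payment period 3: opening $4,380.17; interest $100.74 → $4,480.91; payment $2,106.54; balance $2,374.37
Payment period 4: opening $2,374.37; interest $54.61 → $2,428.98; payment $2,106.54; balance $322.44
Payment period 5: opening $322.44; interest $7.41 → $329.85; payment $329.85; balance $0.00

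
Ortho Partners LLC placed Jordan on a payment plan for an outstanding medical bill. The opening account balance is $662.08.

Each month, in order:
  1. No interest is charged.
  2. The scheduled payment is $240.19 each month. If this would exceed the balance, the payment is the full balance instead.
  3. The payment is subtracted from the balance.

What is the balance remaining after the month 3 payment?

Month 1: opening $662.08; payment $240.19; balance $421.89
Month 2: opening $421.89; payment $240.19; balance $181.70
Month 3: opening $181.70; payment $181.70; balance $0.00

$0.00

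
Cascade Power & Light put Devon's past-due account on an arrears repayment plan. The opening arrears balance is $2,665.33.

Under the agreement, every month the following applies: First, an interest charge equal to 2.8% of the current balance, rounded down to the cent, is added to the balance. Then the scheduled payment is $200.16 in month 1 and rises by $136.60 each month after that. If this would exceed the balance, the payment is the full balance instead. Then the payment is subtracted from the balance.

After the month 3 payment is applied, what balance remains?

Month 1: $2,665.33 +$74.62 interest = $2,739.95; pay $200.16 → $2,539.79
Month 2: $2,539.79 +$71.11 interest = $2,610.90; pay $336.76 → $2,274.14
Month 3: $2,274.14 +$63.67 interest = $2,337.81; pay $473.36 → $1,864.45

$1,864.45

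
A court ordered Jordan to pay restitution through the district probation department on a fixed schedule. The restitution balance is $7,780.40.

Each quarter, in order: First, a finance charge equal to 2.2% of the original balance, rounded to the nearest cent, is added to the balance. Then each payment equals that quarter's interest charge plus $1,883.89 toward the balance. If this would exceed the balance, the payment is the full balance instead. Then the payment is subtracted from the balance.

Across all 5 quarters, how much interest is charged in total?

Quarter 1: opening $7,780.40; interest $171.17 → $7,951.57; payment $2,055.06; balance $5,896.51
Quarter 2: opening $5,896.51; interest $171.17 → $6,067.68; payment $2,055.06; balance $4,012.62
Quarter 3: opening $4,012.62; interest $171.17 → $4,183.79; payment $2,055.06; balance $2,128.73
Quarter 4: opening $2,128.73; interest $171.17 → $2,299.90; payment $2,055.06; balance $244.84
Quarter 5: opening $244.84; interest $171.17 → $416.01; payment $416.01; balance $0.00
Total interest: $171.17 + $171.17 + $171.17 + $171.17 + $171.17 = $855.85

$855.85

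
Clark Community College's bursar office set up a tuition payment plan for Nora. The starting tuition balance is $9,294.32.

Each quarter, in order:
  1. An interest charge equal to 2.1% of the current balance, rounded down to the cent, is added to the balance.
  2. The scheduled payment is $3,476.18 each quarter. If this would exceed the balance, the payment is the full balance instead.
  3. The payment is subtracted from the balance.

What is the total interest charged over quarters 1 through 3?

$377.38

Quarter 1: $9,294.32 +$195.18 interest = $9,489.50; pay $3,476.18 → $6,013.32
Quarter 2: $6,013.32 +$126.27 interest = $6,139.59; pay $3,476.18 → $2,663.41
Quarter 3: $2,663.41 +$55.93 interest = $2,719.34; pay $2,719.34 → $0.00
Total interest: $195.18 + $126.27 + $55.93 = $377.38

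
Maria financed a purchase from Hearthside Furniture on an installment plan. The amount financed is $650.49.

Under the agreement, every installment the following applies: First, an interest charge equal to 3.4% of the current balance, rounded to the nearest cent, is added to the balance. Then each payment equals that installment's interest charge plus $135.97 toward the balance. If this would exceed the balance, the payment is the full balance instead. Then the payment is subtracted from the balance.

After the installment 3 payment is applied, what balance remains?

Installment 1: opening $650.49; interest $22.12 → $672.61; payment $158.09; balance $514.52
Installment 2: opening $514.52; interest $17.49 → $532.01; payment $153.46; balance $378.55
Installment 3: opening $378.55; interest $12.87 → $391.42; payment $148.84; balance $242.58

$242.58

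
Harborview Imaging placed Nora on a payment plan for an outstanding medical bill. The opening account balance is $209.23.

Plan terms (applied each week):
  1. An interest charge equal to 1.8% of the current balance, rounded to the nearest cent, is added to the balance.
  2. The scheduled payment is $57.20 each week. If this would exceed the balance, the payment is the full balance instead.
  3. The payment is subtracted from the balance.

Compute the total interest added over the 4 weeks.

$9.23

Week 1: $209.23 +$3.77 interest = $213.00; pay $57.20 → $155.80
Week 2: $155.80 +$2.80 interest = $158.60; pay $57.20 → $101.40
Week 3: $101.40 +$1.83 interest = $103.23; pay $57.20 → $46.03
Week 4: $46.03 +$0.83 interest = $46.86; pay $46.86 → $0.00
Total interest: $3.77 + $2.80 + $1.83 + $0.83 = $9.23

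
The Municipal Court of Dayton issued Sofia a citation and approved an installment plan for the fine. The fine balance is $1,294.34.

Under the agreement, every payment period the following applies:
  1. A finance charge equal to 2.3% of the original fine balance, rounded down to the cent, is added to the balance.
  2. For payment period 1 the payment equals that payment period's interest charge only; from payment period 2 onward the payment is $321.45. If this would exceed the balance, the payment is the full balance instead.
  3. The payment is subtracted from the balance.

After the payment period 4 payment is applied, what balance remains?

$419.27

Payment period 1: $1,294.34 +$29.76 interest = $1,324.10; pay $29.76 → $1,294.34
Payment period 2: $1,294.34 +$29.76 interest = $1,324.10; pay $321.45 → $1,002.65
Payment period 3: $1,002.65 +$29.76 interest = $1,032.41; pay $321.45 → $710.96
Payment period 4: $710.96 +$29.76 interest = $740.72; pay $321.45 → $419.27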